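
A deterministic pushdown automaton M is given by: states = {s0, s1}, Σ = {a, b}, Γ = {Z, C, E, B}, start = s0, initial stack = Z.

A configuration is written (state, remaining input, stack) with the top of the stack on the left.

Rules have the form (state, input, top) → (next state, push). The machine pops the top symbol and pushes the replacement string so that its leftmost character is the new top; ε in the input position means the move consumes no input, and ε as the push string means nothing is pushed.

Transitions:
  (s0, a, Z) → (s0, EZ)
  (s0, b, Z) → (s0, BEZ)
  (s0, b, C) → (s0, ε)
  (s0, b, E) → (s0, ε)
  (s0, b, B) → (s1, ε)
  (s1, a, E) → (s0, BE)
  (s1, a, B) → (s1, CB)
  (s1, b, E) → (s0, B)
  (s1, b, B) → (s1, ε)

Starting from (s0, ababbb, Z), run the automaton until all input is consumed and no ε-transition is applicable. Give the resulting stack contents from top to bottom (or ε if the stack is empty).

(s0, ababbb, Z)
  read a, top Z: go to s0, push EZ → (s0, babbb, EZ)
  read b, top E: go to s0, push ε → (s0, abbb, Z)
  read a, top Z: go to s0, push EZ → (s0, bbb, EZ)
  read b, top E: go to s0, push ε → (s0, bb, Z)
  read b, top Z: go to s0, push BEZ → (s0, b, BEZ)
  read b, top B: go to s1, push ε → (s1, ε, EZ)
All input consumed in state s1 with stack EZ.

EZ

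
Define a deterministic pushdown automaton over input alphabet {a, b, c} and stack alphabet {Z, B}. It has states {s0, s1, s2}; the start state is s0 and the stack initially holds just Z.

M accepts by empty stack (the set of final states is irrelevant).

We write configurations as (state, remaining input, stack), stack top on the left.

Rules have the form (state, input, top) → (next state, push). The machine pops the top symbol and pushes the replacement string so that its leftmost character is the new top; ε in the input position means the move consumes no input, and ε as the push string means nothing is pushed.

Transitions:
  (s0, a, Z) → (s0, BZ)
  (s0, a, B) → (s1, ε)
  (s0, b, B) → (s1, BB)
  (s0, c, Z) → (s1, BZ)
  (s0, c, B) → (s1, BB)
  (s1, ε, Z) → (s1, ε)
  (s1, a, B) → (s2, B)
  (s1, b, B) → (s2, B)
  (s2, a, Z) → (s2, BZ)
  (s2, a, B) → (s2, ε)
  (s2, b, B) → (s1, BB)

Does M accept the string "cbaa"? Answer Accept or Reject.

(s0, cbaa, Z)
  read c, top Z: go to s1, push BZ → (s1, baa, BZ)
  read b, top B: go to s2, push B → (s2, aa, BZ)
  read a, top B: go to s2, push ε → (s2, a, Z)
  read a, top Z: go to s2, push BZ → (s2, ε, BZ)
All input consumed; stack is BZ, not empty, and no further ε-move applies.

Reject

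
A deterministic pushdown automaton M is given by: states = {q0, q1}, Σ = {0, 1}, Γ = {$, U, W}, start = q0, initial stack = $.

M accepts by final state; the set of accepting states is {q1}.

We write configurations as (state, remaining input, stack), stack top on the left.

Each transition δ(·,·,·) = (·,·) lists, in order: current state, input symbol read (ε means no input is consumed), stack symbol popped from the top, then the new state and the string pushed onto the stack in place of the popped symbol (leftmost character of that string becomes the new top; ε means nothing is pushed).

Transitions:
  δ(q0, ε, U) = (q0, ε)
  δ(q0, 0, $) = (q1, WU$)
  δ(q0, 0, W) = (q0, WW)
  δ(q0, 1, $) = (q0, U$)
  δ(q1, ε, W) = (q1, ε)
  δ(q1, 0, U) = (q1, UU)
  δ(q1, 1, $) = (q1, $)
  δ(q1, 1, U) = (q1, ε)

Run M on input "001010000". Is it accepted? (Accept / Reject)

Accept

(q0, 001010000, $) ⊢ (q1, 01010000, WU$) ⊢ (q1, 01010000, U$) ⊢ (q1, 1010000, UU$) ⊢ (q1, 010000, U$) ⊢ (q1, 10000, UU$) ⊢ (q1, 0000, U$) ⊢ (q1, 000, UU$) ⊢ (q1, 00, UUU$) ⊢ (q1, 0, UUUU$) ⊢ (q1, ε, UUUUU$)
All input consumed; state q1 ∈ F.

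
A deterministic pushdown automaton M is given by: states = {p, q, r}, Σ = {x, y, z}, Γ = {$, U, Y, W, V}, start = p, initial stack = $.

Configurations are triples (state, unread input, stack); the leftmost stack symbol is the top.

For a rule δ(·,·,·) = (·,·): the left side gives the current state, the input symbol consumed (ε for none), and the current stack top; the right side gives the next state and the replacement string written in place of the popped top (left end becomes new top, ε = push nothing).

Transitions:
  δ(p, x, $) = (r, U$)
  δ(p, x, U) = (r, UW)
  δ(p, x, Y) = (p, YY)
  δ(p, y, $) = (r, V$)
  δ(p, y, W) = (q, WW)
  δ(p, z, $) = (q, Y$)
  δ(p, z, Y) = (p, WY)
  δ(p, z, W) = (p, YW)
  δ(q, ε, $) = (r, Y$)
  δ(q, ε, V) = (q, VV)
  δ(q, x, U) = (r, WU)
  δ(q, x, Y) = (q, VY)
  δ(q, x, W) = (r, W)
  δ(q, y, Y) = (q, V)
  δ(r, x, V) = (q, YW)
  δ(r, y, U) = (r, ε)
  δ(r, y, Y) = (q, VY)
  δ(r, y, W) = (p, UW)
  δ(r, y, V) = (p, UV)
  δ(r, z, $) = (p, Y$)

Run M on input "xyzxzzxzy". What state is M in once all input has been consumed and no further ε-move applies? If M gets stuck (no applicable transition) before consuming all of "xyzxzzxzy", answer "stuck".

(p, xyzxzzxzy, $) ⊢ (r, yzxzzxzy, U$) ⊢ (r, zxzzxzy, $) ⊢ (p, xzzxzy, Y$) ⊢ (p, zzxzy, YY$) ⊢ (p, zxzy, WYY$) ⊢ (p, xzy, YWYY$) ⊢ (p, zy, YYWYY$) ⊢ (p, y, WYYWYY$) ⊢ (q, ε, WWYYWYY$)
All input consumed; M is in state q.

q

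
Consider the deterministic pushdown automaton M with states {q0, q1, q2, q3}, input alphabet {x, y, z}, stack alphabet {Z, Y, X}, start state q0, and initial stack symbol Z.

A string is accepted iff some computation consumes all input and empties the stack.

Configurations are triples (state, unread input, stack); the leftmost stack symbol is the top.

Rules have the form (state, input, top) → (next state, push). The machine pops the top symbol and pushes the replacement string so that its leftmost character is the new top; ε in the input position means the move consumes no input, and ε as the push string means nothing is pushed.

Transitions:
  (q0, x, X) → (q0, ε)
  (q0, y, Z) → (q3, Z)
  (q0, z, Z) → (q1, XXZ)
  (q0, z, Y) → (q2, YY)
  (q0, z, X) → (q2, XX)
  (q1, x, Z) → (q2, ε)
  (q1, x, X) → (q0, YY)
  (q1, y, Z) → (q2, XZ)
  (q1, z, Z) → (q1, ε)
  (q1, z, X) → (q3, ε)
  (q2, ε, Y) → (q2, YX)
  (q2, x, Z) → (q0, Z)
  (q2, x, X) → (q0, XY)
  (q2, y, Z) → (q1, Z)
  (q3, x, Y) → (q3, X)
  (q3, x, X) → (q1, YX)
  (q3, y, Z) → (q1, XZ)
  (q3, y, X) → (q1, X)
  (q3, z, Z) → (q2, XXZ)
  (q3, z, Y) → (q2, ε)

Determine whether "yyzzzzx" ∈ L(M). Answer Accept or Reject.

(q0, yyzzzzx, Z)
  read y, top Z: go to q3, push Z → (q3, yzzzzx, Z)
  read y, top Z: go to q1, push XZ → (q1, zzzzx, XZ)
  read z, top X: go to q3, push ε → (q3, zzzx, Z)
  read z, top Z: go to q2, push XXZ → (q2, zzx, XXZ)
No transition applies at (q2, zzx, XXZ); input not fully consumed.

Reject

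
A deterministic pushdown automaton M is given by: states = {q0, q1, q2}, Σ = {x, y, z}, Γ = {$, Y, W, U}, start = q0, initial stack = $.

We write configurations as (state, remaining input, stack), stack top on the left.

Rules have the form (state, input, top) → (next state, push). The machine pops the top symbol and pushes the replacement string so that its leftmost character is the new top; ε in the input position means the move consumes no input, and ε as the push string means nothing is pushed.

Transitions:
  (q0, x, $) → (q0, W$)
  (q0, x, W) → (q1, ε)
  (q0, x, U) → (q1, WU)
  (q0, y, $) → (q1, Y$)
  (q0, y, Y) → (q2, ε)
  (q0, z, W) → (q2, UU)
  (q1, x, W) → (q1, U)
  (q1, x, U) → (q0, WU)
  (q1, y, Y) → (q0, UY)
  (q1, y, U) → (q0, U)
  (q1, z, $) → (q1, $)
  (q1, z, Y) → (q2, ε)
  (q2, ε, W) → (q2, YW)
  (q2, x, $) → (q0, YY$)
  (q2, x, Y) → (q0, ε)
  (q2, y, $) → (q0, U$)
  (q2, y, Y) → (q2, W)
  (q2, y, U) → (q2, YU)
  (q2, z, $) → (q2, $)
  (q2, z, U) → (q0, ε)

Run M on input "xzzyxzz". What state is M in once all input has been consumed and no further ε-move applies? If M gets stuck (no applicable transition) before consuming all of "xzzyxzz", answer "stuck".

stuck

(q0, xzzyxzz, $)
  read x, top $: go to q0, push W$ → (q0, zzyxzz, W$)
  read z, top W: go to q2, push UU → (q2, zyxzz, UU$)
  read z, top U: go to q0, push ε → (q0, yxzz, U$)
No transition for (q0, y, top U); M blocks with input yxzz remaining.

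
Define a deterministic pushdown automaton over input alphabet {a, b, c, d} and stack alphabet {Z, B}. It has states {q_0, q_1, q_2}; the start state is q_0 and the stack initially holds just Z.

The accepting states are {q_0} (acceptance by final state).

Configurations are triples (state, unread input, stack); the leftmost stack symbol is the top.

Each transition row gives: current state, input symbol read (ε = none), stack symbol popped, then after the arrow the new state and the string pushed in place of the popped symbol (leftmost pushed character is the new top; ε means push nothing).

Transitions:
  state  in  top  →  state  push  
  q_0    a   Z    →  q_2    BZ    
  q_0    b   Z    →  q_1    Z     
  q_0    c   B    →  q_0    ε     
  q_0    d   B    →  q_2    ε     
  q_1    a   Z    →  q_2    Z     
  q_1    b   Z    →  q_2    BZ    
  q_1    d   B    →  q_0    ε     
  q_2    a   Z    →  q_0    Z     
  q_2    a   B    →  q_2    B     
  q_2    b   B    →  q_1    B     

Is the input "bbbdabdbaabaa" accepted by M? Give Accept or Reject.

Accept

(q_0, bbbdabdbaabaa, Z)
  read b, top Z: go to q_1, push Z → (q_1, bbdabdbaabaa, Z)
  read b, top Z: go to q_2, push BZ → (q_2, bdabdbaabaa, BZ)
  read b, top B: go to q_1, push B → (q_1, dabdbaabaa, BZ)
  read d, top B: go to q_0, push ε → (q_0, abdbaabaa, Z)
  read a, top Z: go to q_2, push BZ → (q_2, bdbaabaa, BZ)
  read b, top B: go to q_1, push B → (q_1, dbaabaa, BZ)
  read d, top B: go to q_0, push ε → (q_0, baabaa, Z)
  read b, top Z: go to q_1, push Z → (q_1, aabaa, Z)
  read a, top Z: go to q_2, push Z → (q_2, abaa, Z)
  read a, top Z: go to q_0, push Z → (q_0, baa, Z)
  read b, top Z: go to q_1, push Z → (q_1, aa, Z)
  read a, top Z: go to q_2, push Z → (q_2, a, Z)
  read a, top Z: go to q_0, push Z → (q_0, ε, Z)
All input consumed; state q_0 ∈ F.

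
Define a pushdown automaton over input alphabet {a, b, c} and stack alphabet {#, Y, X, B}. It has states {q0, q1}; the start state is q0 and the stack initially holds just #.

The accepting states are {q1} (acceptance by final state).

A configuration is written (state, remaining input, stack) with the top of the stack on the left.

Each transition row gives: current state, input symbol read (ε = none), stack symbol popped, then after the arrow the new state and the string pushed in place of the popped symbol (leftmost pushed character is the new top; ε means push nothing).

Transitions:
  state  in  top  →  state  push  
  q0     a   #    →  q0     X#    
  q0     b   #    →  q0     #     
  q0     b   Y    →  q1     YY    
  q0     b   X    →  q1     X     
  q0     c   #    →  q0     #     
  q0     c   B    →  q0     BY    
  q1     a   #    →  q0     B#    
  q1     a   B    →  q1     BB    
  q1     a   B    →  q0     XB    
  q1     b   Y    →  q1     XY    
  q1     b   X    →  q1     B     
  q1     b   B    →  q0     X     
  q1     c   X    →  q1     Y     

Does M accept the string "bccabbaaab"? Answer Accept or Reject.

Accept

One accepting computation: (q0, bccabbaaab, #) ⊢ (q0, ccabbaaab, #) ⊢ (q0, cabbaaab, #) ⊢ (q0, abbaaab, #) ⊢ (q0, bbaaab, X#) ⊢ (q1, baaab, X#) ⊢ (q1, aaab, B#) ⊢ (q1, aab, BB#) ⊢ (q1, ab, BBB#) ⊢ (q0, b, XBBB#) ⊢ (q1, ε, XBBB#)
All input consumed and state q1 ∈ F.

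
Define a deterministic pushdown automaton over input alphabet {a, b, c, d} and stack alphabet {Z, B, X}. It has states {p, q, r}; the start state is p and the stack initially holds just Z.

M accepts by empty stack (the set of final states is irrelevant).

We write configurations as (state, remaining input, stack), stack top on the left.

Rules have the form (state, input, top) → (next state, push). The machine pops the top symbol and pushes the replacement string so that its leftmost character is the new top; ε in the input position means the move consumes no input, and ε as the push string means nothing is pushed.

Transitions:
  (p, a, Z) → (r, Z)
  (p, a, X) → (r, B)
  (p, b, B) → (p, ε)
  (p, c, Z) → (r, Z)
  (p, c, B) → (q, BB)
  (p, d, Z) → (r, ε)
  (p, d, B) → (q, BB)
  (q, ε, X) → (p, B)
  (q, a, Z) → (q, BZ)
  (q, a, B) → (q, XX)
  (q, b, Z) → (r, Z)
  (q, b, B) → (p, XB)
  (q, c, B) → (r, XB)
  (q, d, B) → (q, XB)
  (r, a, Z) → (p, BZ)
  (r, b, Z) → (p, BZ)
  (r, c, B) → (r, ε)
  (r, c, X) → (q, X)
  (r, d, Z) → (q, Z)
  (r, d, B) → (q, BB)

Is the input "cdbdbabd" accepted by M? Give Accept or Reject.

(p, cdbdbabd, Z) ⊢ (r, dbdbabd, Z) ⊢ (q, bdbabd, Z) ⊢ (r, dbabd, Z) ⊢ (q, babd, Z) ⊢ (r, abd, Z) ⊢ (p, bd, BZ) ⊢ (p, d, Z) ⊢ (r, ε, ε)
All input consumed and the stack is empty.

Accept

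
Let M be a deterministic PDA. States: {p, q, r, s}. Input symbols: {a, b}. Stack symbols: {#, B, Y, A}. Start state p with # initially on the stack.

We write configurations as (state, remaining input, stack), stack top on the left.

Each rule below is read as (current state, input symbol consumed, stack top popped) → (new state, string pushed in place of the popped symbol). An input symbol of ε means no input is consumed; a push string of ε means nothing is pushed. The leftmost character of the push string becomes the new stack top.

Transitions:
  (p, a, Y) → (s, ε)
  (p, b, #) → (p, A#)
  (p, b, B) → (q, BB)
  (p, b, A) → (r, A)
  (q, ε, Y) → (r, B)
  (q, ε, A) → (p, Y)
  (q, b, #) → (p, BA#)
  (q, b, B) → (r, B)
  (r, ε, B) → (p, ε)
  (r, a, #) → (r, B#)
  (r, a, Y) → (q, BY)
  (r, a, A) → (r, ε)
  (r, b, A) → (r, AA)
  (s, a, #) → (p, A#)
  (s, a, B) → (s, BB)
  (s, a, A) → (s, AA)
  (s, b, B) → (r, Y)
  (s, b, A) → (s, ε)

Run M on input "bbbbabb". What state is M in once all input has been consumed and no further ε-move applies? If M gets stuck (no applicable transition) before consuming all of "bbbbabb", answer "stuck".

(p, bbbbabb, #)
  read b, top #: go to p, push A# → (p, bbbabb, A#)
  read b, top A: go to r, push A → (r, bbabb, A#)
  read b, top A: go to r, push AA → (r, babb, AA#)
  read b, top A: go to r, push AA → (r, abb, AAA#)
  read a, top A: go to r, push ε → (r, bb, AA#)
  read b, top A: go to r, push AA → (r, b, AAA#)
  read b, top A: go to r, push AA → (r, ε, AAAA#)
All input consumed; M is in state r.

r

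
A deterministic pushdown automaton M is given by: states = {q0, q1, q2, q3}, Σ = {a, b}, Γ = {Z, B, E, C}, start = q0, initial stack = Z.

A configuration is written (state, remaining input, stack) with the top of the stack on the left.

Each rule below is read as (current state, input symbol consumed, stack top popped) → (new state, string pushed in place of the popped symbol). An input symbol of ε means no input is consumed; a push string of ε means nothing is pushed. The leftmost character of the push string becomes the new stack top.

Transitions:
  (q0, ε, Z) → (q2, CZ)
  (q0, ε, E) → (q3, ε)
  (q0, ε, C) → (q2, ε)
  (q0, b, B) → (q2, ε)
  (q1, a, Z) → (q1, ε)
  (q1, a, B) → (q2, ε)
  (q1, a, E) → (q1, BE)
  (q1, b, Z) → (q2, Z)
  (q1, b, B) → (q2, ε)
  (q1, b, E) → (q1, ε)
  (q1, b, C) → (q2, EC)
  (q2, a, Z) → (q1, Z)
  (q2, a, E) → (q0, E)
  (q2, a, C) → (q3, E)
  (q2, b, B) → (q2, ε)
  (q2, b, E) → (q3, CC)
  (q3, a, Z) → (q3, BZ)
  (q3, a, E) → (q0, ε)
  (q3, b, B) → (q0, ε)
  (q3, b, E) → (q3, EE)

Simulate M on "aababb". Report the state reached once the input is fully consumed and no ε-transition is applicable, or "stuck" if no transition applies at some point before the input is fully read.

(q0, aababb, Z) ⊢ (q2, aababb, CZ) ⊢ (q3, ababb, EZ) ⊢ (q0, babb, Z) ⊢ (q2, babb, CZ)
No transition for (q2, b, top C); M blocks with input babb remaining.

stuck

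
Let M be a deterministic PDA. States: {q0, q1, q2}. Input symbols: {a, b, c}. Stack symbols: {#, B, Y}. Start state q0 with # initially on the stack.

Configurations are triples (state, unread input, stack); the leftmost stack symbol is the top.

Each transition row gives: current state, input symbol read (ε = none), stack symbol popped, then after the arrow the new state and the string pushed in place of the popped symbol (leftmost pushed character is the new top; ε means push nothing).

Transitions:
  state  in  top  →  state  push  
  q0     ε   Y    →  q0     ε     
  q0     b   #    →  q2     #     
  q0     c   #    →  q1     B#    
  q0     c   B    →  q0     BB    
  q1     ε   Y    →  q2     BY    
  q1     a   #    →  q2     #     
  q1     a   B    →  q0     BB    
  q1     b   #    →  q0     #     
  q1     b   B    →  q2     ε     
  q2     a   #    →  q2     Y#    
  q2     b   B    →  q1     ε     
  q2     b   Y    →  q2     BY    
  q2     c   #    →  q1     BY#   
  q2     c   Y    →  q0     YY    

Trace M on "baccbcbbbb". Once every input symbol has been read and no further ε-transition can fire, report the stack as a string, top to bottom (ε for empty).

(q0, baccbcbbbb, #)
  read b, top #: go to q2, push # → (q2, accbcbbbb, #)
  read a, top #: go to q2, push Y# → (q2, ccbcbbbb, Y#)
  read c, top Y: go to q0, push YY → (q0, cbcbbbb, YY#)
  ε-move, top Y: go to q0, push ε → (q0, cbcbbbb, Y#)
  ε-move, top Y: go to q0, push ε → (q0, cbcbbbb, #)
  read c, top #: go to q1, push B# → (q1, bcbbbb, B#)
  read b, top B: go to q2, push ε → (q2, cbbbb, #)
  read c, top #: go to q1, push BY# → (q1, bbbb, BY#)
  read b, top B: go to q2, push ε → (q2, bbb, Y#)
  read b, top Y: go to q2, push BY → (q2, bb, BY#)
  read b, top B: go to q1, push ε → (q1, b, Y#)
  ε-move, top Y: go to q2, push BY → (q2, b, BY#)
  read b, top B: go to q1, push ε → (q1, ε, Y#)
  ε-move, top Y: go to q2, push BY → (q2, ε, BY#)
All input consumed in state q2 with stack BY#.

BY#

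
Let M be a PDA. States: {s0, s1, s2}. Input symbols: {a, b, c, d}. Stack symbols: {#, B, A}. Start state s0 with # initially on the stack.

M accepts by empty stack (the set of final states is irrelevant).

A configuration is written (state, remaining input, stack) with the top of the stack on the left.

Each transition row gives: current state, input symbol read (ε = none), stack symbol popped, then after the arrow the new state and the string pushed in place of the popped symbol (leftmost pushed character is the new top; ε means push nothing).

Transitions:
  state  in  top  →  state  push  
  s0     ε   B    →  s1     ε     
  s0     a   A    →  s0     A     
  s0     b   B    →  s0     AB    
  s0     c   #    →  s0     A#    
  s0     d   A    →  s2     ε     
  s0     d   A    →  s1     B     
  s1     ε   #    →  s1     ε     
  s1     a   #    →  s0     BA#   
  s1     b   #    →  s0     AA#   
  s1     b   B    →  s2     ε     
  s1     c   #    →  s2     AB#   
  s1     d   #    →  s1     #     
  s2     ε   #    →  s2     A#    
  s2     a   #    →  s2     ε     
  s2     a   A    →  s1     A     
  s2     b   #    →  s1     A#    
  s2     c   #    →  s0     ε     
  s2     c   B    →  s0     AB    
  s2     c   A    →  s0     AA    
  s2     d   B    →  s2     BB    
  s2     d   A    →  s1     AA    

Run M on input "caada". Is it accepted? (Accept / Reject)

One accepting computation: (s0, caada, #) ⊢ (s0, aada, A#) ⊢ (s0, ada, A#) ⊢ (s0, da, A#) ⊢ (s2, a, #) ⊢ (s2, ε, ε)
All input consumed and the stack is empty.

Accept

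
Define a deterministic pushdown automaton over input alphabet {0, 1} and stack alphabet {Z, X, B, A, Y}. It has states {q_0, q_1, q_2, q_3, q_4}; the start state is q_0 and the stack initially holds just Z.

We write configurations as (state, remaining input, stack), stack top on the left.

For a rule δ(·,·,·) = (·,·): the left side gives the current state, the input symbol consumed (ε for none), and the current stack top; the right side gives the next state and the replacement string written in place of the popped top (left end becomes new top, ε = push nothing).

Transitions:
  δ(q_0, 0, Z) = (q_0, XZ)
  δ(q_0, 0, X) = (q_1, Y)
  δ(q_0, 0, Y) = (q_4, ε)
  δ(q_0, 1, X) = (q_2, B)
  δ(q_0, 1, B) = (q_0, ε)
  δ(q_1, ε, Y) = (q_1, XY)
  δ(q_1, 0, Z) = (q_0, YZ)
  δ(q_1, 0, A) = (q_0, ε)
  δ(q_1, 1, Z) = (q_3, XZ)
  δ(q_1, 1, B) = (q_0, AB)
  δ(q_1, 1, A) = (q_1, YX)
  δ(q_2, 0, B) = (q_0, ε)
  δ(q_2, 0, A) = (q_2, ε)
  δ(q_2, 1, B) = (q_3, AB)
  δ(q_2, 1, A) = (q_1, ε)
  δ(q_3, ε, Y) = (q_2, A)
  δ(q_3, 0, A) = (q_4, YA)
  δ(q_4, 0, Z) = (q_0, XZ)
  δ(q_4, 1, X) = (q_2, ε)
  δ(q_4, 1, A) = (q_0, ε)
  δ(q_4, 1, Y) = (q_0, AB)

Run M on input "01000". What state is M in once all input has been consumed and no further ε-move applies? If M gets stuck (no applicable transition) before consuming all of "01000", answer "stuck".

q_1

(q_0, 01000, Z) ⊢ (q_0, 1000, XZ) ⊢ (q_2, 000, BZ) ⊢ (q_0, 00, Z) ⊢ (q_0, 0, XZ) ⊢ (q_1, ε, YZ) ⊢ (q_1, ε, XYZ)
All input consumed; M is in state q_1.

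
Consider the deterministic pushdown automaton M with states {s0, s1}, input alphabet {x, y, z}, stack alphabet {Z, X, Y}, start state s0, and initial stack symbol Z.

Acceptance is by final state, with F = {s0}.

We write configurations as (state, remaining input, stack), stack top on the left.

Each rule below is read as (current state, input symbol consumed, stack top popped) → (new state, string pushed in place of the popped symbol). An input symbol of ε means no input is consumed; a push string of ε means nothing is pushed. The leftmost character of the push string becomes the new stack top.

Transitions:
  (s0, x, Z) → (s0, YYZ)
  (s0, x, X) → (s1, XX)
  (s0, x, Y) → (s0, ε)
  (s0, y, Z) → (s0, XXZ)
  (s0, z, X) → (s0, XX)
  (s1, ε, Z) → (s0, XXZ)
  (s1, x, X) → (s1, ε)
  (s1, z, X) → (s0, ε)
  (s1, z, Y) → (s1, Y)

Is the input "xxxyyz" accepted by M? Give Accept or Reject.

Reject

(s0, xxxyyz, Z)
  read x, top Z: go to s0, push YYZ → (s0, xxyyz, YYZ)
  read x, top Y: go to s0, push ε → (s0, xyyz, YZ)
  read x, top Y: go to s0, push ε → (s0, yyz, Z)
  read y, top Z: go to s0, push XXZ → (s0, yz, XXZ)
No transition applies at (s0, yz, XXZ); input not fully consumed.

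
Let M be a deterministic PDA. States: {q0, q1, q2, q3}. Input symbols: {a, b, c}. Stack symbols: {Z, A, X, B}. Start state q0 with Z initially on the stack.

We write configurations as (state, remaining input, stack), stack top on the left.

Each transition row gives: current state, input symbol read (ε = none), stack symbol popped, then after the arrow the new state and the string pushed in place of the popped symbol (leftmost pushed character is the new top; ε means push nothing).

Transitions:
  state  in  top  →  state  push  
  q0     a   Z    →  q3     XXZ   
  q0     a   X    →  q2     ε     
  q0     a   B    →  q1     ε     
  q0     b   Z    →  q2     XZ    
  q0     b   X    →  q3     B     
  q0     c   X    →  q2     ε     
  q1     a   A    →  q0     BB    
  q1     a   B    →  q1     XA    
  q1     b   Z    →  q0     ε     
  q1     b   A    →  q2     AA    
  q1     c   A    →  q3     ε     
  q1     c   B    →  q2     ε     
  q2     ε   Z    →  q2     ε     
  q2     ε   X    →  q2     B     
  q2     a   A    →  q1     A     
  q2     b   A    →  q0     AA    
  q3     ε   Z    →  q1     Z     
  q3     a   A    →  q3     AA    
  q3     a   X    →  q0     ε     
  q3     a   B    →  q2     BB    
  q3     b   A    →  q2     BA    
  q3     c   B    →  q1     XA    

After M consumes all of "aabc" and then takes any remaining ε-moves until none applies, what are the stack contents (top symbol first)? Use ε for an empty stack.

(q0, aabc, Z)
  read a, top Z: go to q3, push XXZ → (q3, abc, XXZ)
  read a, top X: go to q0, push ε → (q0, bc, XZ)
  read b, top X: go to q3, push B → (q3, c, BZ)
  read c, top B: go to q1, push XA → (q1, ε, XAZ)
All input consumed in state q1 with stack XAZ.

XAZ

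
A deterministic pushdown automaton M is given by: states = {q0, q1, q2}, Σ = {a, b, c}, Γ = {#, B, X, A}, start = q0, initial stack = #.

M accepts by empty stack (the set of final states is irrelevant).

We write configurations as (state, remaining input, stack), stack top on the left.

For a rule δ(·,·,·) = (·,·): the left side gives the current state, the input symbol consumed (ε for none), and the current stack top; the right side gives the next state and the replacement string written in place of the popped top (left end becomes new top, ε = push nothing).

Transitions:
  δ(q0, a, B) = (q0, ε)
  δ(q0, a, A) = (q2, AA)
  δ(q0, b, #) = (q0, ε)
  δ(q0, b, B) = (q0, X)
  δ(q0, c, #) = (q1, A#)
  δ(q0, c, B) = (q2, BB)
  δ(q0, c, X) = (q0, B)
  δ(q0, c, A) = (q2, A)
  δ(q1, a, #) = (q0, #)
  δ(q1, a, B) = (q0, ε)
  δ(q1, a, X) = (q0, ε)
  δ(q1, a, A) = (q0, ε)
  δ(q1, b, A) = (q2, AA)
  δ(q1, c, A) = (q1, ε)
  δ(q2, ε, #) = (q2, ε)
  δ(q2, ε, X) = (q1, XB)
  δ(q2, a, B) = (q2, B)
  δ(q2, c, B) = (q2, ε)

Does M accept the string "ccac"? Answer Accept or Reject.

Reject

(q0, ccac, #) ⊢ (q1, cac, A#) ⊢ (q1, ac, #) ⊢ (q0, c, #) ⊢ (q1, ε, A#)
All input consumed; stack is A#, not empty, and no further ε-move applies.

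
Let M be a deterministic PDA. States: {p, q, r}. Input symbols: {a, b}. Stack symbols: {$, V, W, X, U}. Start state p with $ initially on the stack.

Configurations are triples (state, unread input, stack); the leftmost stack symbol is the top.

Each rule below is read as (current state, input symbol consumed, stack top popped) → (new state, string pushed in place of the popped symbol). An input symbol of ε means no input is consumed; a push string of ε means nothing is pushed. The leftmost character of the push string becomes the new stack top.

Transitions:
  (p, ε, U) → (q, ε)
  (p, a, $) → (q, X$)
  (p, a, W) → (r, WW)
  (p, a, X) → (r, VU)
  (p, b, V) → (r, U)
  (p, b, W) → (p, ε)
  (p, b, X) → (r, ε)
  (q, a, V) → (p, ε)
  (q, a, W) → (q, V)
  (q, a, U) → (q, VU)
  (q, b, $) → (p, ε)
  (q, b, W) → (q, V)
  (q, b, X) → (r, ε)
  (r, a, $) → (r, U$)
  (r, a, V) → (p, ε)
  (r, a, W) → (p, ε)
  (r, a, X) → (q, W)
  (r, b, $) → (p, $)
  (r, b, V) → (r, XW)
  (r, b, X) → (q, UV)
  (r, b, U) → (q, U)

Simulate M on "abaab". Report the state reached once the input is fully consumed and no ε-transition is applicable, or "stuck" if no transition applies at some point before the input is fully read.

stuck

(p, abaab, $)
  read a, top $: go to q, push X$ → (q, baab, X$)
  read b, top X: go to r, push ε → (r, aab, $)
  read a, top $: go to r, push U$ → (r, ab, U$)
No transition for (r, a, top U); M blocks with input ab remaining.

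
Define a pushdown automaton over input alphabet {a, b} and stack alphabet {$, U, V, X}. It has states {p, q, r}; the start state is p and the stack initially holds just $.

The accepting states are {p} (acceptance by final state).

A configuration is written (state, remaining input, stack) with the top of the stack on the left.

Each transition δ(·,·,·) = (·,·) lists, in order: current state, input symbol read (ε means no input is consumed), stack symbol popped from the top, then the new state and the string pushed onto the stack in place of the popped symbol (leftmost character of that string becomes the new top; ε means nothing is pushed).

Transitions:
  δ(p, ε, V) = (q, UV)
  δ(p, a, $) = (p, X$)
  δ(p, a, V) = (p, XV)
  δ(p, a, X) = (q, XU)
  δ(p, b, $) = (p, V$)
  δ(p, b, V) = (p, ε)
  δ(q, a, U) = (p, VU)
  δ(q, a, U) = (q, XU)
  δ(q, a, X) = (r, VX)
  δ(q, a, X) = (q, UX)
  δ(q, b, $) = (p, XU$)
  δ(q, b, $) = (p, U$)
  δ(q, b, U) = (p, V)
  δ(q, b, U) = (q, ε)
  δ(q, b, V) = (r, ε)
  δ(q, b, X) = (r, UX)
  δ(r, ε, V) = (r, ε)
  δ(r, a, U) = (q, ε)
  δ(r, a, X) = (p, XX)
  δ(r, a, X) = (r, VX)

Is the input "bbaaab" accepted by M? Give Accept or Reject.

One accepting computation: (p, bbaaab, $) ⊢ (p, baaab, V$) ⊢ (p, aaab, $) ⊢ (p, aab, X$) ⊢ (q, ab, XU$) ⊢ (q, b, UXU$) ⊢ (p, ε, VXU$)
All input consumed and state p ∈ F.

Accept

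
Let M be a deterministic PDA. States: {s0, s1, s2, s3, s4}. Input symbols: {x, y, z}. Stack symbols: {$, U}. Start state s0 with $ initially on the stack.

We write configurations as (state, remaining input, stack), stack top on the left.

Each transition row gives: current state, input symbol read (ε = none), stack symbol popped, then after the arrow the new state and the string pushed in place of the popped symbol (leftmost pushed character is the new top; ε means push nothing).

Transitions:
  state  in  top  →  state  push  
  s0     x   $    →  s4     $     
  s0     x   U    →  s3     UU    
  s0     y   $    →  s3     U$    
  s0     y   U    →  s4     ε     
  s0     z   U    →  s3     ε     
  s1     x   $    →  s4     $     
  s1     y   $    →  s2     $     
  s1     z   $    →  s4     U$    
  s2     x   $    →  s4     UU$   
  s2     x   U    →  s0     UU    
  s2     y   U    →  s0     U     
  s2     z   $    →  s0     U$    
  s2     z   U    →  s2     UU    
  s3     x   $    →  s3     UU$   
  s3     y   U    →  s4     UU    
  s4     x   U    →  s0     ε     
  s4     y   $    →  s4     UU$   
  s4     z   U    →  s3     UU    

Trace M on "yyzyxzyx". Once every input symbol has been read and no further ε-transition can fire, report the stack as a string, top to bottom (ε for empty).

(s0, yyzyxzyx, $)
  read y, top $: go to s3, push U$ → (s3, yzyxzyx, U$)
  read y, top U: go to s4, push UU → (s4, zyxzyx, UU$)
  read z, top U: go to s3, push UU → (s3, yxzyx, UUU$)
  read y, top U: go to s4, push UU → (s4, xzyx, UUUU$)
  read x, top U: go to s0, push ε → (s0, zyx, UUU$)
  read z, top U: go to s3, push ε → (s3, yx, UU$)
  read y, top U: go to s4, push UU → (s4, x, UUU$)
  read x, top U: go to s0, push ε → (s0, ε, UU$)
All input consumed in state s0 with stack UU$.

UU$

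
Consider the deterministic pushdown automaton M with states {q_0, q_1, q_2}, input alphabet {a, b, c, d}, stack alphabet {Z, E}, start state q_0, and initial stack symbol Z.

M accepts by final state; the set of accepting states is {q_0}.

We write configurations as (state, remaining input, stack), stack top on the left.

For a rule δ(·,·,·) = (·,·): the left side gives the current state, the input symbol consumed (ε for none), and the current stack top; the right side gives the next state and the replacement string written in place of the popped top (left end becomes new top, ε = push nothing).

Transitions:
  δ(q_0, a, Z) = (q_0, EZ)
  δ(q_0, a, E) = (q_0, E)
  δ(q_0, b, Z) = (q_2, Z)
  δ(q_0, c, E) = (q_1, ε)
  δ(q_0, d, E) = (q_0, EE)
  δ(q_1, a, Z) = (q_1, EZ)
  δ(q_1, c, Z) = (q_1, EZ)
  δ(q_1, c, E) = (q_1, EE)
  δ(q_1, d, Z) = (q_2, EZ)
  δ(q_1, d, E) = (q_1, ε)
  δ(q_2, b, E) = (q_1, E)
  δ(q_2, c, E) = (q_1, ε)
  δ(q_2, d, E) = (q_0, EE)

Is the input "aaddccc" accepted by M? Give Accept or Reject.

(q_0, aaddccc, Z)
  read a, top Z: go to q_0, push EZ → (q_0, addccc, EZ)
  read a, top E: go to q_0, push E → (q_0, ddccc, EZ)
  read d, top E: go to q_0, push EE → (q_0, dccc, EEZ)
  read d, top E: go to q_0, push EE → (q_0, ccc, EEEZ)
  read c, top E: go to q_1, push ε → (q_1, cc, EEZ)
  read c, top E: go to q_1, push EE → (q_1, c, EEEZ)
  read c, top E: go to q_1, push EE → (q_1, ε, EEEEZ)
All input consumed; state q_1 ∉ F and no further ε-move applies.

Reject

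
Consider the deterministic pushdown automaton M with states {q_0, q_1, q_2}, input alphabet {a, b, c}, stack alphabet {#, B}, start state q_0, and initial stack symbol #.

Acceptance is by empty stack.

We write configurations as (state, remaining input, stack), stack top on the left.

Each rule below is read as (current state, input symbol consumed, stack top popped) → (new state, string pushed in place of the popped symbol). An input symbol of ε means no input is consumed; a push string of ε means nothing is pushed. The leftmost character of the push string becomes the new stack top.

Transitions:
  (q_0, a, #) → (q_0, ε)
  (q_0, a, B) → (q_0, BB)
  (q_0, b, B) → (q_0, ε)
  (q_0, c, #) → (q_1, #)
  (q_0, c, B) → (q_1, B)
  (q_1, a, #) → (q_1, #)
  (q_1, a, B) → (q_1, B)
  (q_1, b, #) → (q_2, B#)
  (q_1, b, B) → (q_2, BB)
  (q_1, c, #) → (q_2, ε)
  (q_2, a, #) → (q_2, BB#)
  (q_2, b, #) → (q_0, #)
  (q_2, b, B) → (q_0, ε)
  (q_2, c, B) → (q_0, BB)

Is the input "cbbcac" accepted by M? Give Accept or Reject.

(q_0, cbbcac, #)
  read c, top #: go to q_1, push # → (q_1, bbcac, #)
  read b, top #: go to q_2, push B# → (q_2, bcac, B#)
  read b, top B: go to q_0, push ε → (q_0, cac, #)
  read c, top #: go to q_1, push # → (q_1, ac, #)
  read a, top #: go to q_1, push # → (q_1, c, #)
  read c, top #: go to q_2, push ε → (q_2, ε, ε)
All input consumed and the stack is empty.

Accept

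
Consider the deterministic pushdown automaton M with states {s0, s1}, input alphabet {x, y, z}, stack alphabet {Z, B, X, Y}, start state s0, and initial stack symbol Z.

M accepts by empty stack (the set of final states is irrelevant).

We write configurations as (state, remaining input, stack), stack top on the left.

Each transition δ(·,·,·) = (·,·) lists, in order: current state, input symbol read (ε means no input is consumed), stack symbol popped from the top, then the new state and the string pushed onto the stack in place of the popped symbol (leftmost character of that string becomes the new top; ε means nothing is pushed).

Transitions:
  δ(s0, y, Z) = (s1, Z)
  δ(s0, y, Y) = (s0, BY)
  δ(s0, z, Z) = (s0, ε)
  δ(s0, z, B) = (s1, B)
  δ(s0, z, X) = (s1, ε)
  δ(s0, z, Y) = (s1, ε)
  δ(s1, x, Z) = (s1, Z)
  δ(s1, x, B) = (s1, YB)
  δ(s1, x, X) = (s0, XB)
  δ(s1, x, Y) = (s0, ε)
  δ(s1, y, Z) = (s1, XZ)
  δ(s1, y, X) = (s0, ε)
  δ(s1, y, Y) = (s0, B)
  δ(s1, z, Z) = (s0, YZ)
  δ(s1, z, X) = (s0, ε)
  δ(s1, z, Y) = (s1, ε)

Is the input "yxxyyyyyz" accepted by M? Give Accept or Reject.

Accept

(s0, yxxyyyyyz, Z) ⊢ (s1, xxyyyyyz, Z) ⊢ (s1, xyyyyyz, Z) ⊢ (s1, yyyyyz, Z) ⊢ (s1, yyyyz, XZ) ⊢ (s0, yyyz, Z) ⊢ (s1, yyz, Z) ⊢ (s1, yz, XZ) ⊢ (s0, z, Z) ⊢ (s0, ε, ε)
All input consumed and the stack is empty.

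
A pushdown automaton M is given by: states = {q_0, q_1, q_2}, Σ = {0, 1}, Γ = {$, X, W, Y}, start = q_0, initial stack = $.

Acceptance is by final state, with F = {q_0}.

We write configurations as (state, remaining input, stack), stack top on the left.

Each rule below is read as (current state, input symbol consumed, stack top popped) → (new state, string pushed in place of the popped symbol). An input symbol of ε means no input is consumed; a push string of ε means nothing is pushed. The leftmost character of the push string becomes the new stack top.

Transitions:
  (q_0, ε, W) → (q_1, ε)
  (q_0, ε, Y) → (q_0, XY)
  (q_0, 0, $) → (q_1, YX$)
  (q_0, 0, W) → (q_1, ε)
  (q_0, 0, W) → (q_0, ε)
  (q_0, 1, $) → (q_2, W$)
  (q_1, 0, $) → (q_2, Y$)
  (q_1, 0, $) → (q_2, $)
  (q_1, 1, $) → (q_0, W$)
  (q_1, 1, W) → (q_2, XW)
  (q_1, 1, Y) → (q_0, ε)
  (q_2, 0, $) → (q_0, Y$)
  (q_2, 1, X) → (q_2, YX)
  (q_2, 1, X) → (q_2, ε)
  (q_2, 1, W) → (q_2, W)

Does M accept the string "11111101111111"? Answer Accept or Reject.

No computation consumes all input and reaches a final state.

Reject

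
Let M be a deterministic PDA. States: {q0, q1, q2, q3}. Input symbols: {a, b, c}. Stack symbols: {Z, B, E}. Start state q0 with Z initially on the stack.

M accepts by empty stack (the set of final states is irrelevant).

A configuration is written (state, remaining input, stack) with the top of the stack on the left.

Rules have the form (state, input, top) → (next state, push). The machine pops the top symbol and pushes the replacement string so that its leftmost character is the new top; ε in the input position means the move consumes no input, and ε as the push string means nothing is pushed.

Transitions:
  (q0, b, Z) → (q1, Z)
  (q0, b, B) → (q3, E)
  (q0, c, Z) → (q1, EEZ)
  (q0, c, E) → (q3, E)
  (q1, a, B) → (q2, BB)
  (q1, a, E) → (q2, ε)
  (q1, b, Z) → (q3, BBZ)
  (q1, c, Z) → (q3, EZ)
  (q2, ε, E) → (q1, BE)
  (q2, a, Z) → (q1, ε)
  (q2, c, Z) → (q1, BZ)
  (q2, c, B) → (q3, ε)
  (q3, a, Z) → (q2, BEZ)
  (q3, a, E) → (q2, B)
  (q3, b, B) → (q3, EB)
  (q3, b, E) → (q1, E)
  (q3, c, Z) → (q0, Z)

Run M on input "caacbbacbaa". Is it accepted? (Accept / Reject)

Accept

(q0, caacbbacbaa, Z)
  read c, top Z: go to q1, push EEZ → (q1, aacbbacbaa, EEZ)
  read a, top E: go to q2, push ε → (q2, acbbacbaa, EZ)
  ε-move, top E: go to q1, push BE → (q1, acbbacbaa, BEZ)
  read a, top B: go to q2, push BB → (q2, cbbacbaa, BBEZ)
  read c, top B: go to q3, push ε → (q3, bbacbaa, BEZ)
  read b, top B: go to q3, push EB → (q3, bacbaa, EBEZ)
  read b, top E: go to q1, push E → (q1, acbaa, EBEZ)
  read a, top E: go to q2, push ε → (q2, cbaa, BEZ)
  read c, top B: go to q3, push ε → (q3, baa, EZ)
  read b, top E: go to q1, push E → (q1, aa, EZ)
  read a, top E: go to q2, push ε → (q2, a, Z)
  read a, top Z: go to q1, push ε → (q1, ε, ε)
All input consumed and the stack is empty.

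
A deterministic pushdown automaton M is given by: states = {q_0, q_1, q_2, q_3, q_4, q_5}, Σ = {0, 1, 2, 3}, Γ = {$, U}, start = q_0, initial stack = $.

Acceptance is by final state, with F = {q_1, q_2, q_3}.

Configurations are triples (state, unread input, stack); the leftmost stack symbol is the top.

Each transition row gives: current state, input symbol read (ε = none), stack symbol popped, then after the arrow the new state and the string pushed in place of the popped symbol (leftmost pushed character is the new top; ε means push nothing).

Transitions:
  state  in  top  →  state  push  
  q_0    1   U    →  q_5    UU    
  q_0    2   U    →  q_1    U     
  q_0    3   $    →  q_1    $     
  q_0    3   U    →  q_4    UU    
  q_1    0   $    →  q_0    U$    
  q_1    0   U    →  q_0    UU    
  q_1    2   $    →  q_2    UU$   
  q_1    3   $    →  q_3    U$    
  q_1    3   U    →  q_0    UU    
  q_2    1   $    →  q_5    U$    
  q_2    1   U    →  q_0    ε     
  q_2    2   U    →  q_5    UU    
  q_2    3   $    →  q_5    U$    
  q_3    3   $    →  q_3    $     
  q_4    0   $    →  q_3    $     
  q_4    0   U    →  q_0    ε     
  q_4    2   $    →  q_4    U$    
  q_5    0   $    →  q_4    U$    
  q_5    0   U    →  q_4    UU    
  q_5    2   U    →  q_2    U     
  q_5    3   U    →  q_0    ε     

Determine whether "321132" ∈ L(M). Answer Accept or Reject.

(q_0, 321132, $)
  read 3, top $: go to q_1, push $ → (q_1, 21132, $)
  read 2, top $: go to q_2, push UU$ → (q_2, 1132, UU$)
  read 1, top U: go to q_0, push ε → (q_0, 132, U$)
  read 1, top U: go to q_5, push UU → (q_5, 32, UU$)
  read 3, top U: go to q_0, push ε → (q_0, 2, U$)
  read 2, top U: go to q_1, push U → (q_1, ε, U$)
All input consumed; state q_1 ∈ F.

Accept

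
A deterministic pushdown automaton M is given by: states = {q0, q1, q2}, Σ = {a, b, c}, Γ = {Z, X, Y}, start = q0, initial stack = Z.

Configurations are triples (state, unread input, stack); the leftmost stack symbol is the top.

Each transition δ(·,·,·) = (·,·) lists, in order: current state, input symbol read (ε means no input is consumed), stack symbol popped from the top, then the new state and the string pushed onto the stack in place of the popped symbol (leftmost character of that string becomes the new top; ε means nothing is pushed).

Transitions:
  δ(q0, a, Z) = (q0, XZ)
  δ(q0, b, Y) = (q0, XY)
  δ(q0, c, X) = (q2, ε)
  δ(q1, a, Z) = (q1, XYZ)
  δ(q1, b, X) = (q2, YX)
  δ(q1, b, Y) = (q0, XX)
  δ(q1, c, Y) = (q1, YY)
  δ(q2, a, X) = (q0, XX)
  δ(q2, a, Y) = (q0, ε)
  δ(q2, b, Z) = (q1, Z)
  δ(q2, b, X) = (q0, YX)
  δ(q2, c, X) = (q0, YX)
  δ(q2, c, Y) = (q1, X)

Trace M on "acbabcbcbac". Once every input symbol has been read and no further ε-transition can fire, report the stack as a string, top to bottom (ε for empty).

(q0, acbabcbcbac, Z) ⊢ (q0, cbabcbcbac, XZ) ⊢ (q2, babcbcbac, Z) ⊢ (q1, abcbcbac, Z) ⊢ (q1, bcbcbac, XYZ) ⊢ (q2, cbcbac, YXYZ) ⊢ (q1, bcbac, XXYZ) ⊢ (q2, cbac, YXXYZ) ⊢ (q1, bac, XXXYZ) ⊢ (q2, ac, YXXXYZ) ⊢ (q0, c, XXXYZ) ⊢ (q2, ε, XXYZ)
All input consumed in state q2 with stack XXYZ.

XXYZ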